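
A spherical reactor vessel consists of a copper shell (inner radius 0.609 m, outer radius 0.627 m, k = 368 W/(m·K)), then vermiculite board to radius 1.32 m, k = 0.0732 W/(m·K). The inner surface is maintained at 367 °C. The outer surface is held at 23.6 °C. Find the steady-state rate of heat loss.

Q = 377 W

Treat each layer as a resistance in series:
  R_copper = (1/0.609 − 1/0.627)/(4πk) = 0.04714/(4π·368) = 1.019×10^-5 K/W
  R_vermiculite board = (1/0.627 − 1/1.32)/(4πk) = 0.8373/(4π·0.0732) = 0.9103 K/W
ΣR = 1.019×10^-5 + 0.9103 = 0.9103 K/W
Q = ΔT/ΣR = (367 °C − 23.6 °C)/0.9103 = 377 W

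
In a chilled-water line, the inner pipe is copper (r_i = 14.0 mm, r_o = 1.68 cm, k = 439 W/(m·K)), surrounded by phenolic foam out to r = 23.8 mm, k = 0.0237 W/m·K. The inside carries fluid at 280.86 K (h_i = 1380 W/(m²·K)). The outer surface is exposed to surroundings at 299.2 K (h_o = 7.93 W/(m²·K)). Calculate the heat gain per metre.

Resistance network (inner→outer):
  R'_conv,in = 1/(2πr h) = 1/(2π·0.0140·1380) = 0.008238 m·K/W
  R'_copper = ln(0.0168/0.0140)/(2πk) = 0.1823/(2π·439) = 6.610×10^-5 m·K/W
  R'_phenolic foam = ln(0.0238/0.0168)/(2πk) = 0.3483/(2π·0.0237) = 2.339 m·K/W
  R'_conv,out = 1/(2πr h) = 1/(2π·0.0238·7.93) = 0.8433 m·K/W
ΣR = 0.008238 + 6.610×10^-5 + 2.339 + 0.8433 = 3.191 m·K/W
Q' = ΔT/ΣR = (280.86 K − 299.2 K)/3.191 = -5.75 W/m
(Negative Q' ⇒ heat flows inward; heat gain = 5.75 W/m.)

Q' = 5.75 W/m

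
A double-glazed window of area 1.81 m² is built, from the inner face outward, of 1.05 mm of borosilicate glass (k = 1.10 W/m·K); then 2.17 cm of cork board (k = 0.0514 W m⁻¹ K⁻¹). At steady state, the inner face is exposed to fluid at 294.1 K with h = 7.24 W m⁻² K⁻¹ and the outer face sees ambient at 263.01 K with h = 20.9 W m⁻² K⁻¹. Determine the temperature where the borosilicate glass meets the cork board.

Treat each layer as a resistance in series:
  R_conv,in = 1/(hA) = 1/(7.24·1.81) = 0.07631 K/W
  R_borosilicate glass = L/(kA) = 0.00105/(1.10·1.81) = 5.274×10^-4 K/W
  R_cork board = L/(kA) = 0.0217/(0.0514·1.81) = 0.2332 K/W
  R_conv,out = 1/(hA) = 1/(20.9·1.81) = 0.02643 K/W
ΣR = 0.07631 + 5.274×10^-4 + 0.2332 + 0.02643 = 0.3365 K/W
Q = ΔT/ΣR = (294.1 K − 263.01 K)/0.3365 = 92.39 W
From the inner boundary to the borosilicate glass/cork board interface, ΣR_partial = 0.07684 K/W.
T_interface = T_in − Q·ΣR_partial = 294.1 K − (92.39)(0.07684) = 287.0 K

T = 287.0 K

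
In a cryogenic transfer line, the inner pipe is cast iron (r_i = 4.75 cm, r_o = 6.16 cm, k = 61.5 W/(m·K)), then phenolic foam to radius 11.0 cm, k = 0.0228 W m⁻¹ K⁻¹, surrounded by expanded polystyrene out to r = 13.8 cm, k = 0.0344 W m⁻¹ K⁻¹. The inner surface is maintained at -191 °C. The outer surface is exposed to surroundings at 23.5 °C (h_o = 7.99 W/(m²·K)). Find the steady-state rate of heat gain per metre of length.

Treat each layer as a resistance in series:
  R'_cast iron = ln(0.0616/0.0475)/(2πk) = 0.2599/(2π·61.5) = 6.727×10^-4 m·K/W
  R'_phenolic foam = ln(0.110/0.0616)/(2πk) = 0.5798/(2π·0.0228) = 4.047 m·K/W
  R'_expanded polystyrene = ln(0.138/0.110)/(2πk) = 0.2268/(2π·0.0344) = 1.049 m·K/W
  R'_conv,out = 1/(2πr h) = 1/(2π·0.138·7.99) = 0.1443 m·K/W
ΣR = 6.727×10^-4 + 4.047 + 1.049 + 0.1443 = 5.241 m·K/W
Q' = ΔT/ΣR = (-191 °C − 23.5 °C)/5.241 = -40.9 W/m
(Negative Q' ⇒ heat flows inward; heat gain = 40.9 W/m.)

Q' = 40.9 W/m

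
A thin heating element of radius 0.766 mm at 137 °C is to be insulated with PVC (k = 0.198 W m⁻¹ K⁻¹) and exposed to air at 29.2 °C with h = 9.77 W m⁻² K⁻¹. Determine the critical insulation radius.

r_cr = 2.03 cm

For a cylinder, r_cr = k_ins/h = 0.198/9.77 = 0.0203 m = 2.03 cm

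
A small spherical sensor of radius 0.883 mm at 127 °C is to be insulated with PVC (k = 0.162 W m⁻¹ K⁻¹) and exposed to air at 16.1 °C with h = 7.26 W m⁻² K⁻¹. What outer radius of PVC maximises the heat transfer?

For a sphere, r_cr = 2k_ins/h = 2·0.162/7.26 = 0.0446 m = 4.46 cm

r_cr = 4.46 cm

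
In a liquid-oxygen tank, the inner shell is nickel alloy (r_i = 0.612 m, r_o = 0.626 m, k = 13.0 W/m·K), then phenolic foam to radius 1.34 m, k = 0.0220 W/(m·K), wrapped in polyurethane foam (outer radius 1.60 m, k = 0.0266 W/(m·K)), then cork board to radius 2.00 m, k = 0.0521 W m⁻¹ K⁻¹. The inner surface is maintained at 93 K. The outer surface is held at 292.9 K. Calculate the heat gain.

Resistance network (inner→outer):
  R_nickel alloy = (1/0.612 − 1/0.626)/(4πk) = 0.03654/(4π·13.0) = 2.237×10^-4 K/W
  R_phenolic foam = (1/0.626 − 1/1.34)/(4πk) = 0.8512/(4π·0.0220) = 3.079 K/W
  R_polyurethane foam = (1/1.34 − 1/1.60)/(4πk) = 0.1213/(4π·0.0266) = 0.3628 K/W
  R_cork board = (1/1.60 − 1/2.00)/(4πk) = 0.1250/(4π·0.0521) = 0.1909 K/W
ΣR = 2.237×10^-4 + 3.079 + 0.3628 + 0.1909 = 3.633 K/W
Q = ΔT/ΣR = (93 K − 292.9 K)/3.633 = -55.0 W
(Negative Q ⇒ heat flows inward; heat gain = 55.0 W.)

Q = 55.0 W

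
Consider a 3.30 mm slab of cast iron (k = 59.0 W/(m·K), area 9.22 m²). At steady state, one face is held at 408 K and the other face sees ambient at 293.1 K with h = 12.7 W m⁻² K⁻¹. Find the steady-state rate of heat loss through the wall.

Series thermal resistances, inner to outer:
  R_cast iron = L/(kA) = 0.00330/(59.0·9.22) = 6.066×10^-6 K/W
  R_conv,out = 1/(hA) = 1/(12.7·9.22) = 0.008540 K/W
ΣR = 6.066×10^-6 + 0.008540 = 0.008546 K/W
Q = ΔT/ΣR = (408 K − 293.1 K)/0.008546 = 13400 W

Q = 13400 W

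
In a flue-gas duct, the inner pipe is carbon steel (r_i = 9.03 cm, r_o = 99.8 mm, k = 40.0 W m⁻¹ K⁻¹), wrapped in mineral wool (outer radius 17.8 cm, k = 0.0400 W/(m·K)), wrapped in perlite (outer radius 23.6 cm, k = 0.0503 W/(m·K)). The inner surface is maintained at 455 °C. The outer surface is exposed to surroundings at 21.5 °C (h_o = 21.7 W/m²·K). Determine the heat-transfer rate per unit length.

Series thermal resistances, inner to outer:
  R'_carbon steel = ln(0.0998/0.0903)/(2πk) = 0.1000/(2π·40.0) = 3.980×10^-4 m·K/W
  R'_mineral wool = ln(0.178/0.0998)/(2πk) = 0.5786/(2π·0.0400) = 2.302 m·K/W
  R'_perlite = ln(0.236/0.178)/(2πk) = 0.2820/(2π·0.0503) = 0.8924 m·K/W
  R'_conv,out = 1/(2πr h) = 1/(2π·0.236·21.7) = 0.03108 m·K/W
ΣR = 3.980×10^-4 + 2.302 + 0.8924 + 0.03108 = 3.226 m·K/W
Q' = ΔT/ΣR = (455 °C − 21.5 °C)/3.226 = 134 W/m

Q' = 134 W/m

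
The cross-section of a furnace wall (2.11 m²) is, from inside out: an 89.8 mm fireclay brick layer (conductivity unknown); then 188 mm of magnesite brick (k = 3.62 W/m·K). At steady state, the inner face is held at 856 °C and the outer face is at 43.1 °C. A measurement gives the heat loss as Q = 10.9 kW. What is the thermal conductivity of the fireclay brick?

ΣR = ΔT/Q = |856 − 43.1|/10900 = 0.07458 K/W
Known resistances:
  R_magnesite brick = L/(kA) = 0.188/(3.62·2.11) = 0.02461 K/W
R_fireclay brick = ΣR − ΣR_known = 0.07458 − 0.02461 = 0.04997 K/W
L/(kA) = 0.04997 ⇒ k = 0.0898/(0.04997·2.11) = 0.852 W/m·K

k = 0.852 W/m·K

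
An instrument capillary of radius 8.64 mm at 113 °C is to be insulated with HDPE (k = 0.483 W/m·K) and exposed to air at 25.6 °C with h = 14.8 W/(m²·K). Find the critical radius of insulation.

r_cr = 3.26 cm

For a cylinder, r_cr = k_ins/h = 0.483/14.8 = 0.0326 m = 3.26 cm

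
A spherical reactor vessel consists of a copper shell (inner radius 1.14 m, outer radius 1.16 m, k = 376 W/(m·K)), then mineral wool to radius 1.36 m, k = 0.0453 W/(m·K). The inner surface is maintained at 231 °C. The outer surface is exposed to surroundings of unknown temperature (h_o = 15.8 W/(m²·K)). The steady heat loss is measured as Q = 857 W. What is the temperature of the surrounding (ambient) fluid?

Sum the resistances:
  R_copper = (1/1.14 − 1/1.16)/(4πk) = 0.01512/(4π·376) = 3.201×10^-6 K/W
  R_mineral wool = (1/1.16 − 1/1.36)/(4πk) = 0.1268/(4π·0.0453) = 0.2227 K/W
  R_conv,out = 1/(4πr²h) = 1/(4π·1.36²·15.8) = 0.002723 K/W
ΣR = 0.2254 K/W
ΔT = Q·ΣR = 857 × 0.2254 = 193.2 K
Heat flows outward, so T_out = T_in − ΔT = 231 − 193.2 = 37.8 °C

T_out = 37.8 °C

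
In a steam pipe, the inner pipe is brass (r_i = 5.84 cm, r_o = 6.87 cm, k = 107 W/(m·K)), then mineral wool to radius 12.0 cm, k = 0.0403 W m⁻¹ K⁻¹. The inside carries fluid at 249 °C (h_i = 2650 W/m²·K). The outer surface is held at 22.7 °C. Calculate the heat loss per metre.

Resistance network (inner→outer):
  R'_conv,in = 1/(2πr h) = 1/(2π·0.0584·2650) = 0.001028 m·K/W
  R'_brass = ln(0.0687/0.0584)/(2πk) = 0.1624/(2π·107) = 2.416×10^-4 m·K/W
  R'_mineral wool = ln(0.120/0.0687)/(2πk) = 0.5577/(2π·0.0403) = 2.203 m·K/W
ΣR = 0.001028 + 2.416×10^-4 + 2.203 = 2.204 m·K/W
Q' = ΔT/ΣR = (249 °C − 22.7 °C)/2.204 = 103 W/m

Q' = 103 W/m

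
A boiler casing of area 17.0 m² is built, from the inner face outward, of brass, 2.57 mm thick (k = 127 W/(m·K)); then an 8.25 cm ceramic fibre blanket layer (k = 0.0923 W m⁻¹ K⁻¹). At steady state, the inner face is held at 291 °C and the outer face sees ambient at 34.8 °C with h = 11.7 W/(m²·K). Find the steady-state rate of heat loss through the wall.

Treat each layer as a resistance in series:
  R_brass = L/(kA) = 0.00257/(127·17.0) = 1.190×10^-6 K/W
  R_ceramic fibre blanket = L/(kA) = 0.0825/(0.0923·17.0) = 0.05258 K/W
  R_conv,out = 1/(hA) = 1/(11.7·17.0) = 0.005028 K/W
ΣR = 1.190×10^-6 + 0.05258 + 0.005028 = 0.05761 K/W
Q = ΔT/ΣR = (291 °C − 34.8 °C)/0.05761 = 4450 W

Q = 4450 W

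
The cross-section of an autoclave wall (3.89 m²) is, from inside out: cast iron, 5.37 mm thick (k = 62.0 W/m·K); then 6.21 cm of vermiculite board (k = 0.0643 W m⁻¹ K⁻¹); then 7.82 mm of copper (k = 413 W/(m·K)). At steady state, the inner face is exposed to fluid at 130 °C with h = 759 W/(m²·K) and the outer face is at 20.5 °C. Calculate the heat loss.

Q = 440 W

Series thermal resistances, inner to outer:
  R_conv,in = 1/(hA) = 1/(759·3.89) = 3.387×10^-4 K/W
  R_cast iron = L/(kA) = 0.00537/(62.0·3.89) = 2.227×10^-5 K/W
  R_vermiculite board = L/(kA) = 0.0621/(0.0643·3.89) = 0.2483 K/W
  R_copper = L/(kA) = 0.00782/(413·3.89) = 4.868×10^-6 K/W
ΣR = 3.387×10^-4 + 2.227×10^-5 + 0.2483 + 4.868×10^-6 = 0.2487 K/W
Q = ΔT/ΣR = (130 °C − 20.5 °C)/0.2487 = 440 W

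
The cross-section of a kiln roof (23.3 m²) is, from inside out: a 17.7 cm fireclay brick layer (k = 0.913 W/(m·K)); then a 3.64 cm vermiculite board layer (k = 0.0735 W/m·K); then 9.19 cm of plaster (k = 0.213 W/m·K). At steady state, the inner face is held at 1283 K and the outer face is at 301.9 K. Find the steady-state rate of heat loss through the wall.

Q = 20.4 kW

Treat each layer as a resistance in series:
  R_fireclay brick = L/(kA) = 0.177/(0.913·23.3) = 0.008320 K/W
  R_vermiculite board = L/(kA) = 0.0364/(0.0735·23.3) = 0.02125 K/W
  R_plaster = L/(kA) = 0.0919/(0.213·23.3) = 0.01852 K/W
ΣR = 0.008320 + 0.02125 + 0.01852 = 0.04809 K/W
Q = ΔT/ΣR = (1283 K − 301.9 K)/0.04809 = 20400 W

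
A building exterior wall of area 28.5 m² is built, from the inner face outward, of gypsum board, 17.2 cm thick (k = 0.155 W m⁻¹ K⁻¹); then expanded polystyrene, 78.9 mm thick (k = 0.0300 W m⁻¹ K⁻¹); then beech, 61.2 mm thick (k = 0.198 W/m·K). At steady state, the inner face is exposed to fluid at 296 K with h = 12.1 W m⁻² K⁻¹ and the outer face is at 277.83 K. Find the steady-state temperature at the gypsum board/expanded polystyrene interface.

T = 290.8 K

Resistance network (inner→outer):
  R_conv,in = 1/(hA) = 1/(12.1·28.5) = 0.002900 K/W
  R_gypsum board = L/(kA) = 0.172/(0.155·28.5) = 0.03894 K/W
  R_expanded polystyrene = L/(kA) = 0.0789/(0.0300·28.5) = 0.09228 K/W
  R_beech = L/(kA) = 0.0612/(0.198·28.5) = 0.01085 K/W
ΣR = 0.002900 + 0.03894 + 0.09228 + 0.01085 = 0.1450 K/W
Q = ΔT/ΣR = (296 K − 277.83 K)/0.1450 = 125.3 W
From the inner boundary to the gypsum board/expanded polystyrene interface, ΣR_partial = 0.04184 K/W.
T_interface = T_in − Q·ΣR_partial = 296 K − (125.3)(0.04184) = 290.8 K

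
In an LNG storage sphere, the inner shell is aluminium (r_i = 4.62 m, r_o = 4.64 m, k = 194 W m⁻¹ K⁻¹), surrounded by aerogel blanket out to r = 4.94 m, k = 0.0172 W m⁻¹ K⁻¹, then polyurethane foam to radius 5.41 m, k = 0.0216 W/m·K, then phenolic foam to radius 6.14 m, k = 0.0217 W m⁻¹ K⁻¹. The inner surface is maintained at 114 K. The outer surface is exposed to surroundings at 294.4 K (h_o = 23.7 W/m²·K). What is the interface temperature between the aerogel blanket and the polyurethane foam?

Series thermal resistances, inner to outer:
  R_aluminium = (1/4.62 − 1/4.64)/(4πk) = 9.330×10^-4/(4π·194) = 3.827×10^-7 K/W
  R_aerogel blanket = (1/4.64 − 1/4.94)/(4πk) = 0.01309/(4π·0.0172) = 0.06055 K/W
  R_polyurethane foam = (1/4.94 − 1/5.41)/(4πk) = 0.01759/(4π·0.0216) = 0.06479 K/W
  R_phenolic foam = (1/5.41 − 1/6.14)/(4πk) = 0.02198/(4π·0.0217) = 0.08059 K/W
  R_conv,out = 1/(4πr²h) = 1/(4π·6.14²·23.7) = 8.906×10^-5 K/W
ΣR = 3.827×10^-7 + 0.06055 + 0.06479 + 0.08059 + 8.906×10^-5 = 0.2060 K/W
Q = ΔT/ΣR = (114 K − 294.4 K)/0.2060 = -875.7 W
From the inner boundary to the aerogel blanket/polyurethane foam interface, ΣR_partial = 0.06055 K/W.
T_interface = T_in − Q·ΣR_partial = 114 K − (-875.7)(0.06055) = 167 K

T = 167 K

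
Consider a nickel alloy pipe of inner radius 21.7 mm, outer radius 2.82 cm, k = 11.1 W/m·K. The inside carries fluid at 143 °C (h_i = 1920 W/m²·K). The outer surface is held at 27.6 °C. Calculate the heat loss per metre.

Q' = 15.2 kW/m

Resistance network (inner→outer):
  R'_conv,in = 1/(2πr h) = 1/(2π·0.0217·1920) = 0.003820 m·K/W
  R'_nickel alloy = ln(0.0282/0.0217)/(2πk) = 0.2620/(2π·11.1) = 0.003757 m·K/W
ΣR = 0.003820 + 0.003757 = 0.007577 m·K/W
Q' = ΔT/ΣR = (143 °C − 27.6 °C)/0.007577 = 15200 W/m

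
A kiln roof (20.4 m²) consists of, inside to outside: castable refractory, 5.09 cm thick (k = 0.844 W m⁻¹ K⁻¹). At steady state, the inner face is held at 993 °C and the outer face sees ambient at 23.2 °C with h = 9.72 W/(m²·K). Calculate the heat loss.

Resistance network (inner→outer):
  R_castable refractory = L/(kA) = 0.0509/(0.844·20.4) = 0.002956 K/W
  R_conv,out = 1/(hA) = 1/(9.72·20.4) = 0.005043 K/W
ΣR = 0.002956 + 0.005043 = 0.007999 K/W
Q = ΔT/ΣR = (993 °C − 23.2 °C)/0.007999 = 1.21×10^5 W

Q = 121 kW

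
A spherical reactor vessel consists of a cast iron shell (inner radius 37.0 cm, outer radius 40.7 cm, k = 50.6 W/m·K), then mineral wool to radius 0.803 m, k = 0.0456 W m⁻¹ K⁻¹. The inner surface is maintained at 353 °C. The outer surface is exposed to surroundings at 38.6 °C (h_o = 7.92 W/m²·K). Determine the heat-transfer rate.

Resistance network (inner→outer):
  R_cast iron = (1/0.370 − 1/0.407)/(4πk) = 0.2457/(4π·50.6) = 3.864×10^-4 K/W
  R_mineral wool = (1/0.407 − 1/0.803)/(4πk) = 1.212/(4π·0.0456) = 2.115 K/W
  R_conv,out = 1/(4πr²h) = 1/(4π·0.803²·7.92) = 0.01558 K/W
ΣR = 3.864×10^-4 + 2.115 + 0.01558 = 2.131 K/W
Q = ΔT/ΣR = (353 °C − 38.6 °C)/2.131 = 148 W

Q = 148 W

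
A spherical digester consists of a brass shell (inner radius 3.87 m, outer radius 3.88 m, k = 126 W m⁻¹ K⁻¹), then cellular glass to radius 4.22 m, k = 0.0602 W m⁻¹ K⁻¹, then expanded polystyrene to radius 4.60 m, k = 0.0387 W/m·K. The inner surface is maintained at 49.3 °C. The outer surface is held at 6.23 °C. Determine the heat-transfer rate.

Series thermal resistances, inner to outer:
  R_brass = (1/3.87 − 1/3.88)/(4πk) = 6.660×10^-4/(4π·126) = 4.206×10^-7 K/W
  R_cellular glass = (1/3.88 − 1/4.22)/(4πk) = 0.02077/(4π·0.0602) = 0.02745 K/W
  R_expanded polystyrene = (1/4.22 − 1/4.60)/(4πk) = 0.01958/(4π·0.0387) = 0.04025 K/W
ΣR = 4.206×10^-7 + 0.02745 + 0.04025 = 0.06770 K/W
Q = ΔT/ΣR = (49.3 °C − 6.23 °C)/0.06770 = 636 W

Q = 636 W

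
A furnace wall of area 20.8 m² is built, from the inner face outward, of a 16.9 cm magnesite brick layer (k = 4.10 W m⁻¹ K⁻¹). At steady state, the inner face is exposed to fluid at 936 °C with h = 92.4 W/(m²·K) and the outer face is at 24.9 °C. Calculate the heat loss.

Treat each layer as a resistance in series:
  R_conv,in = 1/(hA) = 1/(92.4·20.8) = 5.203×10^-4 K/W
  R_magnesite brick = L/(kA) = 0.169/(4.10·20.8) = 0.001982 K/W
ΣR = 5.203×10^-4 + 0.001982 = 0.002502 K/W
Q = ΔT/ΣR = (936 °C − 24.9 °C)/0.002502 = 3.64×10^5 W

Q = 364 kW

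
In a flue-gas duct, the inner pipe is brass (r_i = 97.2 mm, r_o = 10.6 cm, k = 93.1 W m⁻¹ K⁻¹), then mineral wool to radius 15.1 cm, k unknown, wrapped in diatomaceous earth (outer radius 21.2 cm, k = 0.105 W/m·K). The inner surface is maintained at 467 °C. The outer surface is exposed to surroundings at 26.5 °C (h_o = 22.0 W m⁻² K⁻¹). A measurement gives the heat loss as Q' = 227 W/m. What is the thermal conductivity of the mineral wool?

ΣR = ΔT/Q' = |467 − 26.5|/227 = 1.941 m·K/W
Known resistances:
  R'_brass = ln(0.106/0.0972)/(2πk) = 0.08667/(2π·93.1) = 1.482×10^-4 m·K/W
  R'_diatomaceous earth = ln(0.212/0.151)/(2πk) = 0.3393/(2π·0.105) = 0.5143 m·K/W
  R'_conv,out = 1/(2πr h) = 1/(2π·0.212·22.0) = 0.03412 m·K/W
R_mineral wool = ΣR − ΣR_known = 1.941 − 0.5486 = 1.392 m·K/W
ln(r₂/r₁)/(2πk) = 1.392 ⇒ k = 0.3538/(2π·1.392) = 0.0405 W/m·K

k = 0.0405 W/m·K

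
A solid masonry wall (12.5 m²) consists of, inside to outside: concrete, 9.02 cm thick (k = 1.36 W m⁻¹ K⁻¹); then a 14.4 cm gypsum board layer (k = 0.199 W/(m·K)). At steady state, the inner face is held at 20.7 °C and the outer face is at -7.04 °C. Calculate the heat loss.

Resistance network (inner→outer):
  R_concrete = L/(kA) = 0.0902/(1.36·12.5) = 0.005306 K/W
  R_gypsum board = L/(kA) = 0.144/(0.199·12.5) = 0.05789 K/W
ΣR = 0.005306 + 0.05789 = 0.06320 K/W
Q = ΔT/ΣR = (20.7 °C − -7.04 °C)/0.06320 = 439 W

Q = 439 W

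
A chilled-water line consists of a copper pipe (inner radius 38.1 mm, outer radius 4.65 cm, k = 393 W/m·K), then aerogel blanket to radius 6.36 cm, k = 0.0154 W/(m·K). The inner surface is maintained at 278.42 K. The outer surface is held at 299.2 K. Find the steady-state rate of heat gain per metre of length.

Q' = 6.42 W/m

Series thermal resistances, inner to outer:
  R'_copper = ln(0.0465/0.0381)/(2πk) = 0.1992/(2π·393) = 8.069×10^-5 m·K/W
  R'_aerogel blanket = ln(0.0636/0.0465)/(2πk) = 0.3132/(2π·0.0154) = 3.236 m·K/W
ΣR = 8.069×10^-5 + 3.236 = 3.236 m·K/W
Q' = ΔT/ΣR = (278.42 K − 299.2 K)/3.236 = -6.42 W/m
(Negative Q' ⇒ heat flows inward; heat gain = 6.42 W/m.)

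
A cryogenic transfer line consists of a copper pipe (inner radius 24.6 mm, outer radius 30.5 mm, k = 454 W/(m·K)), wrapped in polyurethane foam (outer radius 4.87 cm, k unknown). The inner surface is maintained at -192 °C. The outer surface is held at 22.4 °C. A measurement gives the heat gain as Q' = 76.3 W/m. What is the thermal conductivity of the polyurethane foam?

ΣR = ΔT/Q' = |-192 − 22.4|/76.3 = 2.810 m·K/W
Known resistances:
  R'_copper = ln(0.0305/0.0246)/(2πk) = 0.2150/(2π·454) = 7.536×10^-5 m·K/W
R_polyurethane foam = ΣR − ΣR_known = 2.810 − 7.536×10^-5 = 2.810 m·K/W
ln(r₂/r₁)/(2πk) = 2.810 ⇒ k = 0.4680/(2π·2.810) = 0.0265 W/m·K

k = 0.0265 W/m·K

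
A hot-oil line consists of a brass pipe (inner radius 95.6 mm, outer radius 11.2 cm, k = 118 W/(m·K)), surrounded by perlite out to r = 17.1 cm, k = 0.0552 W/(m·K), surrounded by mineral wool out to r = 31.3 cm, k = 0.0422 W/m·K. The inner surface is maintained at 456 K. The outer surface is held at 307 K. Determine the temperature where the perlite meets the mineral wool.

T = 404 K

Treat each layer as a resistance in series:
  R'_brass = ln(0.112/0.0956)/(2πk) = 0.1583/(2π·118) = 2.135×10^-4 m·K/W
  R'_perlite = ln(0.171/0.112)/(2πk) = 0.4232/(2π·0.0552) = 1.220 m·K/W
  R'_mineral wool = ln(0.313/0.171)/(2πk) = 0.6045/(2π·0.0422) = 2.280 m·K/W
ΣR = 2.135×10^-4 + 1.220 + 2.280 = 3.500 m·K/W
Q' = ΔT/ΣR = (456 K − 307 K)/3.500 = 42.57 W/m
From the inner boundary to the perlite/mineral wool interface, ΣR_partial = 1.220 m·K/W.
T_interface = T_in − Q'·ΣR_partial = 456 K − (42.57)(1.220) = 404 K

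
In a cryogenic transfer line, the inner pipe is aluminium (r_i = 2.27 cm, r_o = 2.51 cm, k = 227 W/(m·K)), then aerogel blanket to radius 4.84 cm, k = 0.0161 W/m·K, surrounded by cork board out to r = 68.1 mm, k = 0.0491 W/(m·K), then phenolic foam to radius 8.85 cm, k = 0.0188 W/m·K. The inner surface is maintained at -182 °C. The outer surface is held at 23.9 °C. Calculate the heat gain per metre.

Treat each layer as a resistance in series:
  R'_aluminium = ln(0.0251/0.0227)/(2πk) = 0.1005/(2π·227) = 7.046×10^-5 m·K/W
  R'_aerogel blanket = ln(0.0484/0.0251)/(2πk) = 0.6566/(2π·0.0161) = 6.491 m·K/W
  R'_cork board = ln(0.0681/0.0484)/(2πk) = 0.3415/(2π·0.0491) = 1.107 m·K/W
  R'_phenolic foam = ln(0.0885/0.0681)/(2πk) = 0.2620/(2π·0.0188) = 2.218 m·K/W
ΣR = 7.046×10^-5 + 6.491 + 1.107 + 2.218 = 9.816 m·K/W
Q' = ΔT/ΣR = (-182 °C − 23.9 °C)/9.816 = -21.0 W/m
(Negative Q' ⇒ heat flows inward; heat gain = 21.0 W/m.)

Q' = 21.0 W/m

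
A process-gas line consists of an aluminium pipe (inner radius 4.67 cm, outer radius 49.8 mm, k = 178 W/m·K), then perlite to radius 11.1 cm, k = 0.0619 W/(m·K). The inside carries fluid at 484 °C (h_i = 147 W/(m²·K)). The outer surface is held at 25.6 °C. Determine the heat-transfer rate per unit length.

Resistance network (inner→outer):
  R'_conv,in = 1/(2πr h) = 1/(2π·0.0467·147) = 0.02318 m·K/W
  R'_aluminium = ln(0.0498/0.0467)/(2πk) = 0.06427/(2π·178) = 5.747×10^-5 m·K/W
  R'_perlite = ln(0.111/0.0498)/(2πk) = 0.8015/(2π·0.0619) = 2.061 m·K/W
ΣR = 0.02318 + 5.747×10^-5 + 2.061 = 2.084 m·K/W
Q' = ΔT/ΣR = (484 °C − 25.6 °C)/2.084 = 220 W/m

Q' = 220 W/m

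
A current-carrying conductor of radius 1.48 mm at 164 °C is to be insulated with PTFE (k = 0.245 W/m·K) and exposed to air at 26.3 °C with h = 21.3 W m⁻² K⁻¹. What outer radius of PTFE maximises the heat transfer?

For a cylinder, r_cr = k_ins/h = 0.245/21.3 = 0.0115 m = 1.15 cm

r_cr = 1.15 cm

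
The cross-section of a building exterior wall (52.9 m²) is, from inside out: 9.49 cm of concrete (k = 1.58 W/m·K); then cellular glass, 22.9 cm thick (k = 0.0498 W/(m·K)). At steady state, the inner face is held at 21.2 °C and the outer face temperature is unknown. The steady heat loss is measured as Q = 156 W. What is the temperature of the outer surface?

Sum the resistances:
  R_concrete = L/(kA) = 0.0949/(1.58·52.9) = 0.001135 K/W
  R_cellular glass = L/(kA) = 0.229/(0.0498·52.9) = 0.08693 K/W
ΣR = 0.08806 K/W
ΔT = Q·ΣR = 156 × 0.08806 = 13.74 K
Heat flows outward, so T_out = T_in − ΔT = 21.2 − 13.74 = 7.46 °C

T_out = 7.46 °C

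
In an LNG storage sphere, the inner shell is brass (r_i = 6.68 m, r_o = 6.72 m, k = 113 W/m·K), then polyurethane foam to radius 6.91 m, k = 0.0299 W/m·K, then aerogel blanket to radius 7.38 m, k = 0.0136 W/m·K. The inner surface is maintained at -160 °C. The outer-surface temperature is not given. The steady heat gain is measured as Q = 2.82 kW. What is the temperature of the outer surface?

Series resistances:
  R_brass = (1/6.68 − 1/6.72)/(4πk) = 8.911×10^-4/(4π·113) = 6.275×10^-7 K/W
  R_polyurethane foam = (1/6.72 − 1/6.91)/(4πk) = 0.004092/(4π·0.0299) = 0.01089 K/W
  R_aerogel blanket = (1/6.91 − 1/7.38)/(4πk) = 0.009216/(4π·0.0136) = 0.05393 K/W
ΣR = 0.06482 K/W
ΔT = Q·ΣR = 2820 × 0.06482 = 182.8 K
Heat flows inward, so T_out = T_in + ΔT = -160 + 182.8 = 22.8 °C

T_out = 22.8 °C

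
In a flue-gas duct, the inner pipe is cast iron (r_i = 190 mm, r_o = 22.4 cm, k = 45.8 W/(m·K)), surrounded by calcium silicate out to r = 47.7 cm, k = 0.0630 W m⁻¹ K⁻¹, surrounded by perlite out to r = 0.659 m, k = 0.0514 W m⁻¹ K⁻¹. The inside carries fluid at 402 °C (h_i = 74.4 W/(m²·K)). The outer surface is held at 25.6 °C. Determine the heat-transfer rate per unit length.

Q' = 129 W/m

Resistance network (inner→outer):
  R'_conv,in = 1/(2πr h) = 1/(2π·0.190·74.4) = 0.01126 m·K/W
  R'_cast iron = ln(0.224/0.190)/(2πk) = 0.1646/(2π·45.8) = 5.721×10^-4 m·K/W
  R'_calcium silicate = ln(0.477/0.224)/(2πk) = 0.7559/(2π·0.0630) = 1.910 m·K/W
  R'_perlite = ln(0.659/0.477)/(2πk) = 0.3232/(2π·0.0514) = 1.001 m·K/W
ΣR = 0.01126 + 5.721×10^-4 + 1.910 + 1.001 = 2.923 m·K/W
Q' = ΔT/ΣR = (402 °C − 25.6 °C)/2.923 = 129 W/m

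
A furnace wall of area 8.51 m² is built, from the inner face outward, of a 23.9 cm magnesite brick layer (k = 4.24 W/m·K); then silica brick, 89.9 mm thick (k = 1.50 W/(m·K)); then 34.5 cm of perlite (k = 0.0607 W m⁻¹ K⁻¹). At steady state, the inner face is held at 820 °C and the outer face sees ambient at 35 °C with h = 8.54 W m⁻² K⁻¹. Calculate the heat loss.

Q = 1130 W

Treat each layer as a resistance in series:
  R_magnesite brick = L/(kA) = 0.239/(4.24·8.51) = 0.006624 K/W
  R_silica brick = L/(kA) = 0.0899/(1.50·8.51) = 0.007043 K/W
  R_perlite = L/(kA) = 0.345/(0.0607·8.51) = 0.6679 K/W
  R_conv,out = 1/(hA) = 1/(8.54·8.51) = 0.01376 K/W
ΣR = 0.006624 + 0.007043 + 0.6679 + 0.01376 = 0.6953 K/W
Q = ΔT/ΣR = (820 °C − 35 °C)/0.6953 = 1130 W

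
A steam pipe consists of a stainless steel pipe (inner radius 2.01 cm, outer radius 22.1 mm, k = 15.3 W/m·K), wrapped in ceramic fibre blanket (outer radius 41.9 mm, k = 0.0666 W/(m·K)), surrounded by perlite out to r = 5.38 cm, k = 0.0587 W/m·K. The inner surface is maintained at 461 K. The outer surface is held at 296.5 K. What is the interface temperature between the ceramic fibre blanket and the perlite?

Resistance network (inner→outer):
  R'_stainless steel = ln(0.0221/0.0201)/(2πk) = 0.09486/(2π·15.3) = 9.867×10^-4 m·K/W
  R'_ceramic fibre blanket = ln(0.0419/0.0221)/(2πk) = 0.6397/(2π·0.0666) = 1.529 m·K/W
  R'_perlite = ln(0.0538/0.0419)/(2πk) = 0.2500/(2π·0.0587) = 0.6778 m·K/W
ΣR = 9.867×10^-4 + 1.529 + 0.6778 = 2.208 m·K/W
Q' = ΔT/ΣR = (461 K − 296.5 K)/2.208 = 74.50 W/m
From the inner boundary to the ceramic fibre blanket/perlite interface, ΣR_partial = 1.530 m·K/W.
T_interface = T_in − Q'·ΣR_partial = 461 K − (74.50)(1.530) = 347.0 K

T = 347.0 K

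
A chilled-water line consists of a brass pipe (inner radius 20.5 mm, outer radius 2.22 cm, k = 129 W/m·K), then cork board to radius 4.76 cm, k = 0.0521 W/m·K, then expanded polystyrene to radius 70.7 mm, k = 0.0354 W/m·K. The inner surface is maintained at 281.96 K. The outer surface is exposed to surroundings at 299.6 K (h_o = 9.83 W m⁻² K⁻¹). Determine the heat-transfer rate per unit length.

Series thermal resistances, inner to outer:
  R'_brass = ln(0.0222/0.0205)/(2πk) = 0.07967/(2π·129) = 9.829×10^-5 m·K/W
  R'_cork board = ln(0.0476/0.0222)/(2πk) = 0.7627/(2π·0.0521) = 2.330 m·K/W
  R'_expanded polystyrene = ln(0.0707/0.0476)/(2πk) = 0.3956/(2π·0.0354) = 1.779 m·K/W
  R'_conv,out = 1/(2πr h) = 1/(2π·0.0707·9.83) = 0.2290 m·K/W
ΣR = 9.829×10^-5 + 2.330 + 1.779 + 0.2290 = 4.338 m·K/W
Q' = ΔT/ΣR = (281.96 K − 299.6 K)/4.338 = -4.07 W/m
(Negative Q' ⇒ heat flows inward; heat gain = 4.07 W/m.)

Q' = 4.07 W/m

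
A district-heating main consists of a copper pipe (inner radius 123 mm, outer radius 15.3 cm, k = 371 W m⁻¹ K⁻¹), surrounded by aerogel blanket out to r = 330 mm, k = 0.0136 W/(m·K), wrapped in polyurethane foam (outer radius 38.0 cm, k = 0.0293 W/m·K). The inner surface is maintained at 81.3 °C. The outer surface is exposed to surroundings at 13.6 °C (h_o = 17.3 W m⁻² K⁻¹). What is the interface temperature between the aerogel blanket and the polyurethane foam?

Treat each layer as a resistance in series:
  R'_copper = ln(0.153/0.123)/(2πk) = 0.2183/(2π·371) = 9.363×10^-5 m·K/W
  R'_aerogel blanket = ln(0.330/0.153)/(2πk) = 0.7687/(2π·0.0136) = 8.995 m·K/W
  R'_polyurethane foam = ln(0.380/0.330)/(2πk) = 0.1411/(2π·0.0293) = 0.7663 m·K/W
  R'_conv,out = 1/(2πr h) = 1/(2π·0.380·17.3) = 0.02421 m·K/W
ΣR = 9.363×10^-5 + 8.995 + 0.7663 + 0.02421 = 9.786 m·K/W
Q' = ΔT/ΣR = (81.3 °C − 13.6 °C)/9.786 = 6.918 W/m
From the inner boundary to the aerogel blanket/polyurethane foam interface, ΣR_partial = 8.995 m·K/W.
T_interface = T_in − Q'·ΣR_partial = 81.3 °C − (6.918)(8.995) = 19.1 °C

T = 19.1 °C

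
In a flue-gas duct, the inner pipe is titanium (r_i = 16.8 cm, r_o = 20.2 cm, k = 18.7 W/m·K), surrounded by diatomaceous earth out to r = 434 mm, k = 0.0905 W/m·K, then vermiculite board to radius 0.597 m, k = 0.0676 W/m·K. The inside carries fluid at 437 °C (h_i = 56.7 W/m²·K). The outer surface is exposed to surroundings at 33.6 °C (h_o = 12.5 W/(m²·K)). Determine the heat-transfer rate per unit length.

Q' = 189 W/m

Series thermal resistances, inner to outer:
  R'_conv,in = 1/(2πr h) = 1/(2π·0.168·56.7) = 0.01671 m·K/W
  R'_titanium = ln(0.202/0.168)/(2πk) = 0.1843/(2π·18.7) = 0.001569 m·K/W
  R'_diatomaceous earth = ln(0.434/0.202)/(2πk) = 0.7648/(2π·0.0905) = 1.345 m·K/W
  R'_vermiculite board = ln(0.597/0.434)/(2πk) = 0.3189/(2π·0.0676) = 0.7507 m·K/W
  R'_conv,out = 1/(2πr h) = 1/(2π·0.597·12.5) = 0.02133 m·K/W
ΣR = 0.01671 + 0.001569 + 1.345 + 0.7507 + 0.02133 = 2.135 m·K/W
Q' = ΔT/ΣR = (437 °C − 33.6 °C)/2.135 = 189 W/m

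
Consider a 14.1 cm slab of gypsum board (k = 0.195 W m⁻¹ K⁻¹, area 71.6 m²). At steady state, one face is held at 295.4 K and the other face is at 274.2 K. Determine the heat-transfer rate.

Q = 2.10 kW

Q = kA·ΔT/L = 0.195 × 71.6 × |295.4 K − 274.2 K| / 0.141 = 2100 W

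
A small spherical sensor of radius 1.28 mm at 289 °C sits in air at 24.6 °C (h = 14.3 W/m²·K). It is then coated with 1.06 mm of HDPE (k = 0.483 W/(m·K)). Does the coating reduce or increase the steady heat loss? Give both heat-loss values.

increases: 0.0778 → 0.246 W

Critical radius for a sphere: r_cr = 2k/h = 0.0676 m = 6.76 cm.
Outer radius after coating: r₂ = 0.00128 + 0.00106 = 0.00234 m.
Since r₁ < r_cr and r₂ ≤ r_cr, the coating moves toward the maximum at r_cr — heat loss rises.
Bare: R = 1/(4πr₁²h) = 3397 K/W; Q = 264.4/3397 = 0.0778 W.
Coated: R = R_cond + R_conv = 1075 K/W; Q = 264.4/1075 = 0.246 W.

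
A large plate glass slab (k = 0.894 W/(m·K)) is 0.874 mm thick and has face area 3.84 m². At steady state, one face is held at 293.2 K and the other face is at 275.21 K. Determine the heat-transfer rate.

Q = kA·ΔT/L = 0.894 × 3.84 × |293.2 K − 275.21 K| / 8.74×10^-4 = 70700 W

Q = 70.7 kW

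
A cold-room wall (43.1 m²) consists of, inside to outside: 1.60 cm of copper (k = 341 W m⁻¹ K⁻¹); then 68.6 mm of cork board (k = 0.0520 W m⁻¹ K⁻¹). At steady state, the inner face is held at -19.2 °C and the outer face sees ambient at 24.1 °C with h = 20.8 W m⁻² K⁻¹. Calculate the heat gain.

Q = 1360 W

Resistance network (inner→outer):
  R_copper = L/(kA) = 0.0160/(341·43.1) = 1.089×10^-6 K/W
  R_cork board = L/(kA) = 0.0686/(0.0520·43.1) = 0.03061 K/W
  R_conv,out = 1/(hA) = 1/(20.8·43.1) = 0.001115 K/W
ΣR = 1.089×10^-6 + 0.03061 + 0.001115 = 0.03173 K/W
Q = ΔT/ΣR = (-19.2 °C − 24.1 °C)/0.03173 = -1360 W
(Negative Q ⇒ heat flows inward; heat gain = 1360 W.)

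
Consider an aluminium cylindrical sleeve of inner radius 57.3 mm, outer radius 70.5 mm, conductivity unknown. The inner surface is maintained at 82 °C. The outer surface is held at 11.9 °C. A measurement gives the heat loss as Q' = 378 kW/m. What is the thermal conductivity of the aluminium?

k = 178 W/m·K

ΣR = ΔT/Q' = |82 − 11.9|/3.78×10^5 = 1.854×10^-4 m·K/W
ln(r₂/r₁)/(2πk) = 1.854×10^-4 ⇒ k = 0.2073/(2π·1.854×10^-4) = 178 W/m·K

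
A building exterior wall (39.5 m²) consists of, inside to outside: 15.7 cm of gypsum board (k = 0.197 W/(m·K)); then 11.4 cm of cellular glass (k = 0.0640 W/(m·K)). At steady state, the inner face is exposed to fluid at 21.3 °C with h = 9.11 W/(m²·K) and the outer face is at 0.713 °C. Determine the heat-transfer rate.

Treat each layer as a resistance in series:
  R_conv,in = 1/(hA) = 1/(9.11·39.5) = 0.002779 K/W
  R_gypsum board = L/(kA) = 0.157/(0.197·39.5) = 0.02018 K/W
  R_cellular glass = L/(kA) = 0.114/(0.0640·39.5) = 0.04509 K/W
ΣR = 0.002779 + 0.02018 + 0.04509 = 0.06805 K/W
Q = ΔT/ΣR = (21.3 °C − 0.713 °C)/0.06805 = 303 W

Q = 303 W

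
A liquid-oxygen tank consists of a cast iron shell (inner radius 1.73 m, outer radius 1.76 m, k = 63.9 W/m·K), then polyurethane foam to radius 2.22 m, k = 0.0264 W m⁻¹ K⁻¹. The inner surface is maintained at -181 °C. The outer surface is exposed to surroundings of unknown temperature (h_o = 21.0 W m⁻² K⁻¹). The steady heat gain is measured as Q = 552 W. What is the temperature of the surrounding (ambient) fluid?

T_out = 15.3 °C

Sum the resistances:
  R_cast iron = (1/1.73 − 1/1.76)/(4πk) = 0.009853/(4π·63.9) = 1.227×10^-5 K/W
  R_polyurethane foam = (1/1.76 − 1/2.22)/(4πk) = 0.1177/(4π·0.0264) = 0.3549 K/W
  R_conv,out = 1/(4πr²h) = 1/(4π·2.22²·21.0) = 7.689×10^-4 K/W
ΣR = 0.3557 K/W
ΔT = Q·ΣR = 552 × 0.3557 = 196.3 K
Heat flows inward, so T_out = T_in + ΔT = -181 + 196.3 = 15.3 °C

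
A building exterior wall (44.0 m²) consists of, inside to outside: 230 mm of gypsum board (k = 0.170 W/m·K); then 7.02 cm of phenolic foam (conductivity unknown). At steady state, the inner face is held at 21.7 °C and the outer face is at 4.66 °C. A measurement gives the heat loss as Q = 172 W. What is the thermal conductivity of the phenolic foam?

k = 0.0234 W/m·K

ΣR = ΔT/Q = |21.7 − 4.66|/172 = 0.09907 K/W
Known resistances:
  R_gypsum board = L/(kA) = 0.230/(0.170·44.0) = 0.03075 K/W
R_phenolic foam = ΣR − ΣR_known = 0.09907 − 0.03075 = 0.06832 K/W
L/(kA) = 0.06832 ⇒ k = 0.0702/(0.06832·44.0) = 0.0234 W/m·K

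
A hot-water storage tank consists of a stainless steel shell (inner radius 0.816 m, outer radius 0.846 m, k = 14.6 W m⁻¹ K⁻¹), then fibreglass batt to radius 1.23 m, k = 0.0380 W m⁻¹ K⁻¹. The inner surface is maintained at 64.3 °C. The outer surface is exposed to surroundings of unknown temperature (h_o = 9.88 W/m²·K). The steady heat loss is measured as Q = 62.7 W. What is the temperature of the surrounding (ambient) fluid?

Series resistances:
  R_stainless steel = (1/0.816 − 1/0.846)/(4πk) = 0.04346/(4π·14.6) = 2.369×10^-4 K/W
  R_fibreglass batt = (1/0.846 − 1/1.23)/(4πk) = 0.3690/(4π·0.0380) = 0.7728 K/W
  R_conv,out = 1/(4πr²h) = 1/(4π·1.23²·9.88) = 0.005324 K/W
ΣR = 0.7784 K/W
ΔT = Q·ΣR = 62.7 × 0.7784 = 48.81 K
Heat flows outward, so T_out = T_in − ΔT = 64.3 − 48.81 = 15.5 °C

T_out = 15.5 °C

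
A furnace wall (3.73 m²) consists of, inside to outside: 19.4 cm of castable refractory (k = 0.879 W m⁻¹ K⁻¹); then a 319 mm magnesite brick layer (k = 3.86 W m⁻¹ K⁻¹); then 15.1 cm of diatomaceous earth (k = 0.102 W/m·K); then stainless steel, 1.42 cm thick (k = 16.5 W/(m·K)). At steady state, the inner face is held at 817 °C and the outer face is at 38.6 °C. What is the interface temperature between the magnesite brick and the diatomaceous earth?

T = 685 °C

Resistance network (inner→outer):
  R_castable refractory = L/(kA) = 0.194/(0.879·3.73) = 0.05917 K/W
  R_magnesite brick = L/(kA) = 0.319/(3.86·3.73) = 0.02216 K/W
  R_diatomaceous earth = L/(kA) = 0.151/(0.102·3.73) = 0.3969 K/W
  R_stainless steel = L/(kA) = 0.0142/(16.5·3.73) = 2.307×10^-4 K/W
ΣR = 0.05917 + 0.02216 + 0.3969 + 2.307×10^-4 = 0.4785 K/W
Q = ΔT/ΣR = (817 °C − 38.6 °C)/0.4785 = 1627 W
From the inner boundary to the magnesite brick/diatomaceous earth interface, ΣR_partial = 0.08133 K/W.
T_interface = T_in − Q·ΣR_partial = 817 °C − (1627)(0.08133) = 685 °C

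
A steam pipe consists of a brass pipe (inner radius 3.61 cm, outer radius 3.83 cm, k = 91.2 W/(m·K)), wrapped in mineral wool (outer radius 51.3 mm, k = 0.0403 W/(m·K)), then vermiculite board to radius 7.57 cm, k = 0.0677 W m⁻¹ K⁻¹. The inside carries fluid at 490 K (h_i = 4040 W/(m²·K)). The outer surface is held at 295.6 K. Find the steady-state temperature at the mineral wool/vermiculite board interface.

T = 382 K

Treat each layer as a resistance in series:
  R'_conv,in = 1/(2πr h) = 1/(2π·0.0361·4040) = 0.001091 m·K/W
  R'_brass = ln(0.0383/0.0361)/(2πk) = 0.05916/(2π·91.2) = 1.032×10^-4 m·K/W
  R'_mineral wool = ln(0.0513/0.0383)/(2πk) = 0.2922/(2π·0.0403) = 1.154 m·K/W
  R'_vermiculite board = ln(0.0757/0.0513)/(2πk) = 0.3891/(2π·0.0677) = 0.9147 m·K/W
ΣR = 0.001091 + 1.032×10^-4 + 1.154 + 0.9147 = 2.070 m·K/W
Q' = ΔT/ΣR = (490 K − 295.6 K)/2.070 = 93.91 W/m
From the inner boundary to the mineral wool/vermiculite board interface, ΣR_partial = 1.155 m·K/W.
T_interface = T_in − Q'·ΣR_partial = 490 K − (93.91)(1.155) = 382 K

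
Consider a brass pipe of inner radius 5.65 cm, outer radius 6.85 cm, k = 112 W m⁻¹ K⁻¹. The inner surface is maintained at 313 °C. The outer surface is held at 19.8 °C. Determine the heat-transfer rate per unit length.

Q' = 1.07×10^6 W/m

Q' = 2πk·ΔT/ln(r₂/r₁) = 2π × 112 × 293.2 / ln(0.0685/0.0565) = 1.07×10^6 W/m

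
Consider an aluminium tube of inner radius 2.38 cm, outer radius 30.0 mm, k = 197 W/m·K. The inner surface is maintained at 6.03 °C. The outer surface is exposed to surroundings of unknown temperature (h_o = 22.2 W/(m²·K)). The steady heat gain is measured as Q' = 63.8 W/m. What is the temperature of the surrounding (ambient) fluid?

Series resistances:
  R'_aluminium = ln(0.0300/0.0238)/(2πk) = 0.2315/(2π·197) = 1.870×10^-4 m·K/W
  R'_conv,out = 1/(2πr h) = 1/(2π·0.0300·22.2) = 0.2390 m·K/W
ΣR = 0.2392 m·K/W
ΔT = Q'·ΣR = 63.8 × 0.2392 = 15.26 K
Heat flows inward, so T_out = T_in + ΔT = 6.03 + 15.26 = 21.3 °C

T_out = 21.3 °C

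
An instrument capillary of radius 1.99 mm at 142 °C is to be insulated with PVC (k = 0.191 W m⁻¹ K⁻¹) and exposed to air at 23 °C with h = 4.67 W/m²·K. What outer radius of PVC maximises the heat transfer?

r_cr = 4.09 cm

For a cylinder, r_cr = k_ins/h = 0.191/4.67 = 0.0409 m = 4.09 cm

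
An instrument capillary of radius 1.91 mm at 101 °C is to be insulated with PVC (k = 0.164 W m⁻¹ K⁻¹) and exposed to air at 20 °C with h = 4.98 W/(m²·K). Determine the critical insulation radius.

For a cylinder, r_cr = k_ins/h = 0.164/4.98 = 0.0329 m = 3.29 cm

r_cr = 3.29 cm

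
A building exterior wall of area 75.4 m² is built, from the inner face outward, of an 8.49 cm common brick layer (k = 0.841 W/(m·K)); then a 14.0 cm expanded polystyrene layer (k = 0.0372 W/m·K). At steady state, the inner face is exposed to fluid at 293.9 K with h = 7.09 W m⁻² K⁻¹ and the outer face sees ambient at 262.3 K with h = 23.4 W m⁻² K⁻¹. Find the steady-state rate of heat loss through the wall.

Series thermal resistances, inner to outer:
  R_conv,in = 1/(hA) = 1/(7.09·75.4) = 0.001871 K/W
  R_common brick = L/(kA) = 0.0849/(0.841·75.4) = 0.001339 K/W
  R_expanded polystyrene = L/(kA) = 0.140/(0.0372·75.4) = 0.04991 K/W
  R_conv,out = 1/(hA) = 1/(23.4·75.4) = 5.668×10^-4 K/W
ΣR = 0.001871 + 0.001339 + 0.04991 + 5.668×10^-4 = 0.05369 K/W
Q = ΔT/ΣR = (293.9 K − 262.3 K)/0.05369 = 589 W

Q = 589 W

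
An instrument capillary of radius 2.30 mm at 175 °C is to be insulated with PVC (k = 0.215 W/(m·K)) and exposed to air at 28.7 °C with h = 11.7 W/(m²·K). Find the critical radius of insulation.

r_cr = 1.84 cm

For a cylinder, r_cr = k_ins/h = 0.215/11.7 = 0.0184 m = 1.84 cm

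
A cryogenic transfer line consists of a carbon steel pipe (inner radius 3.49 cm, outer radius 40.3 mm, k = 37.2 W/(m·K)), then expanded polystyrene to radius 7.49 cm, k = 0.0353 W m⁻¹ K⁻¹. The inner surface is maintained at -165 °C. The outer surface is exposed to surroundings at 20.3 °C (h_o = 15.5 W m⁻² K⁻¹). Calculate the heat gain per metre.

Resistance network (inner→outer):
  R'_carbon steel = ln(0.0403/0.0349)/(2πk) = 0.1439/(2π·37.2) = 6.155×10^-4 m·K/W
  R'_expanded polystyrene = ln(0.0749/0.0403)/(2πk) = 0.6198/(2π·0.0353) = 2.794 m·K/W
  R'_conv,out = 1/(2πr h) = 1/(2π·0.0749·15.5) = 0.1371 m·K/W
ΣR = 6.155×10^-4 + 2.794 + 0.1371 = 2.932 m·K/W
Q' = ΔT/ΣR = (-165 °C − 20.3 °C)/2.932 = -63.2 W/m
(Negative Q' ⇒ heat flows inward; heat gain = 63.2 W/m.)

Q' = 63.2 W/m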